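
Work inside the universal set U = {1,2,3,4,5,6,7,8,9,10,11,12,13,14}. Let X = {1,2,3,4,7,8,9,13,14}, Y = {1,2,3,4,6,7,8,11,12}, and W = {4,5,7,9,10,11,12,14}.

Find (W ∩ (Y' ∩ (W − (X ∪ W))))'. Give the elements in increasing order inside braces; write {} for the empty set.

Y' = {5,9,10,13,14}
X ∪ W = {1,2,3,4,5,7,8,9,10,11,12,13,14}
W − (X ∪ W) = {}
Y' ∩ (W − (X ∪ W)) = {}
W ∩ (Y' ∩ (W − (X ∪ W))) = {}
(W ∩ (Y' ∩ (W − (X ∪ W))))' = {1,2,3,4,5,6,7,8,9,10,11,12,13,14}

{1,2,3,4,5,6,7,8,9,10,11,12,13,14}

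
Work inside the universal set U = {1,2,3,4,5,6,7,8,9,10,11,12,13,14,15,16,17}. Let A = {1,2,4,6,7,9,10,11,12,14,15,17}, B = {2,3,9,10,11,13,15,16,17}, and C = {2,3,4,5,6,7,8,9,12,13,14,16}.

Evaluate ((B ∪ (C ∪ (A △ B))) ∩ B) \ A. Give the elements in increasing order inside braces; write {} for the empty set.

A △ B = {1,3,4,6,7,12,13,14,16}
C ∪ (A △ B) = {1,2,3,4,5,6,7,8,9,12,13,14,16}
B ∪ (C ∪ (A △ B)) = {1,2,3,4,5,6,7,8,9,10,11,12,13,14,15,16,17}
(B ∪ (C ∪ (A △ B))) ∩ B = {2,3,9,10,11,13,15,16,17}
((B ∪ (C ∪ (A △ B))) ∩ B) \ A = {3,13,16}

{3,13,16}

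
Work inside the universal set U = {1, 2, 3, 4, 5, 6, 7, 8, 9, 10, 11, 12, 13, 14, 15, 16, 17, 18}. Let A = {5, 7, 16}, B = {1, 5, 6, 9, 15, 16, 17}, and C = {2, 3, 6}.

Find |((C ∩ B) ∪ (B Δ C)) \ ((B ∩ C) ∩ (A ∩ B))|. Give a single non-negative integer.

C ∩ B = {6}
B Δ C = {1, 2, 3, 5, 9, 15, 16, 17}
(C ∩ B) ∪ (B Δ C) = {1, 2, 3, 5, 6, 9, 15, 16, 17}
B ∩ C = {6}
A ∩ B = {5, 16}
(B ∩ C) ∩ (A ∩ B) = {}
((C ∩ B) ∪ (B Δ C)) \ ((B ∩ C) ∩ (A ∩ B)) = {1, 2, 3, 5, 6, 9, 15, 16, 17}
|((C ∩ B) ∪ (B Δ C)) \ ((B ∩ C) ∩ (A ∩ B))| = 9

9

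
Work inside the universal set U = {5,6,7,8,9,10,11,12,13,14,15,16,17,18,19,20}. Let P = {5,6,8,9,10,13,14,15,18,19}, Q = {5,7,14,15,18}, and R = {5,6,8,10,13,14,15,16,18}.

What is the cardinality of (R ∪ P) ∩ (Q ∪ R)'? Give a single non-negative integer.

R ∪ P = {5,6,8,9,10,13,14,15,16,18,19}
Q ∪ R = {5,6,7,8,10,13,14,15,16,18}
(Q ∪ R)' = {9,11,12,17,19,20}
(R ∪ P) ∩ (Q ∪ R)' = {9,19}
|(R ∪ P) ∩ (Q ∪ R)'| = 2

2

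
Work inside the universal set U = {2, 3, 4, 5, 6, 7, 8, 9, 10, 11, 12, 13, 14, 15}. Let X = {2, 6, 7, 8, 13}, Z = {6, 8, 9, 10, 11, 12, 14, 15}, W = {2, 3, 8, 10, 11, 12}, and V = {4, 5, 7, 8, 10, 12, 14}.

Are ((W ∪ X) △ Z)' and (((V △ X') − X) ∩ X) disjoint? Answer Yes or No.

W ∪ X = {2, 3, 6, 7, 8, 10, 11, 12, 13}
(W ∪ X) △ Z = {2, 3, 7, 9, 13, 14, 15}
((W ∪ X) △ Z)' = {4, 5, 6, 8, 10, 11, 12}
X' = {3, 4, 5, 9, 10, 11, 12, 14, 15}
V △ X' = {3, 7, 8, 9, 11, 15}
(V △ X') − X = {3, 9, 11, 15}
((V △ X') − X) ∩ X = {}
{4, 5, 6, 8, 10, 11, 12} and {} share no elements.

Yes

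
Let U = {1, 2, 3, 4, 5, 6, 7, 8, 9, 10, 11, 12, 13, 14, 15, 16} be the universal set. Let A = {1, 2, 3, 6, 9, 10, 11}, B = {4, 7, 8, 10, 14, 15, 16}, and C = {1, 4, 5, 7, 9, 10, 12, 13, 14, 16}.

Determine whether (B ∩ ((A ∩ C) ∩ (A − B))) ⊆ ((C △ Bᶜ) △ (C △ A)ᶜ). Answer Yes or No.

A ∩ C = {1, 9, 10}
A − B = {1, 2, 3, 6, 9, 11}
(A ∩ C) ∩ (A − B) = {1, 9}
B ∩ ((A ∩ C) ∩ (A − B)) = {}
Bᶜ = {1, 2, 3, 5, 6, 9, 11, 12, 13}
C △ Bᶜ = {2, 3, 4, 6, 7, 10, 11, 14, 16}
C △ A = {2, 3, 4, 5, 6, 7, 11, 12, 13, 14, 16}
(C △ A)ᶜ = {1, 8, 9, 10, 15}
(C △ Bᶜ) △ (C △ A)ᶜ = {1, 2, 3, 4, 6, 7, 8, 9, 11, 14, 15, 16}
Every element of {} is in {1, 2, 3, 4, 6, 7, 8, 9, 11, 14, 15, 16}, so B ∩ ((A ∩ C) ∩ (A − B)) ⊆ (C △ Bᶜ) △ (C △ A)ᶜ.

Yes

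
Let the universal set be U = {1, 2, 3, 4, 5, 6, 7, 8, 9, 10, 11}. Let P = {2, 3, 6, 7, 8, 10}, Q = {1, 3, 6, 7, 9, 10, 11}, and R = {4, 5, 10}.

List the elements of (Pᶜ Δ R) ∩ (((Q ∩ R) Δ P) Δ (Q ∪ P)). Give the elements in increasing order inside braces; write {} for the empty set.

Pᶜ = {1, 4, 5, 9, 11}
Pᶜ Δ R = {1, 9, 10, 11}
Q ∩ R = {10}
(Q ∩ R) Δ P = {2, 3, 6, 7, 8}
Q ∪ P = {1, 2, 3, 6, 7, 8, 9, 10, 11}
((Q ∩ R) Δ P) Δ (Q ∪ P) = {1, 9, 10, 11}
(Pᶜ Δ R) ∩ (((Q ∩ R) Δ P) Δ (Q ∪ P)) = {1, 9, 10, 11}

{1, 9, 10, 11}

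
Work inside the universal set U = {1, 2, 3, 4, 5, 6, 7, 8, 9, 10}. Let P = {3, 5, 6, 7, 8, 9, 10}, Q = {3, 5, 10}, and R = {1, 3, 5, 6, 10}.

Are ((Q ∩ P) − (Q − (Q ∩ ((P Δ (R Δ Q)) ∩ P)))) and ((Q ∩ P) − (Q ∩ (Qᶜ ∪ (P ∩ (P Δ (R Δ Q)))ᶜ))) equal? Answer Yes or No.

Q ∩ P = {3, 5, 10}
R Δ Q = {1, 6}
P Δ (R Δ Q) = {1, 3, 5, 7, 8, 9, 10}
(P Δ (R Δ Q)) ∩ P = {3, 5, 7, 8, 9, 10}
Q ∩ ((P Δ (R Δ Q)) ∩ P) = {3, 5, 10}
Q − (Q ∩ ((P Δ (R Δ Q)) ∩ P)) = {}
(Q ∩ P) − (Q − (Q ∩ ((P Δ (R Δ Q)) ∩ P))) = {3, 5, 10}
Qᶜ = {1, 2, 4, 6, 7, 8, 9}
P ∩ (P Δ (R Δ Q)) = {3, 5, 7, 8, 9, 10}
(P ∩ (P Δ (R Δ Q)))ᶜ = {1, 2, 4, 6}
Qᶜ ∪ (P ∩ (P Δ (R Δ Q)))ᶜ = {1, 2, 4, 6, 7, 8, 9}
Q ∩ (Qᶜ ∪ (P ∩ (P Δ (R Δ Q)))ᶜ) = {}
(Q ∩ P) − (Q ∩ (Qᶜ ∪ (P ∩ (P Δ (R Δ Q)))ᶜ)) = {3, 5, 10}
Both equal {3, 5, 10}, so (Q ∩ P) − (Q − (Q ∩ ((P Δ (R Δ Q)) ∩ P))) = (Q ∩ P) − (Q ∩ (Qᶜ ∪ (P ∩ (P Δ (R Δ Q)))ᶜ)).

Yes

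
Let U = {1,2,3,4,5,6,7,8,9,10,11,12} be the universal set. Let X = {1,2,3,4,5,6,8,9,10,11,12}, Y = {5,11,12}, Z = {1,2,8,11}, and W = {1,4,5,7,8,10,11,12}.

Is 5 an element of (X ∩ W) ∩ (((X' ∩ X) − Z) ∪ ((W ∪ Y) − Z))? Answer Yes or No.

Yes

5 ∈ X and 5 ∈ W, so 5 ∈ X ∩ W
5 ∈ X, so 5 ∉ X'
5 ∉ X' and 5 ∈ X, so 5 ∉ X' ∩ X
5 ∉ (X' ∩ X) and 5 ∉ Z, so 5 ∉ (X' ∩ X) − Z
5 ∈ W and 5 ∈ Y, so 5 ∈ W ∪ Y
5 ∈ (W ∪ Y) and 5 ∉ Z, so 5 ∈ (W ∪ Y) − Z
5 ∉ ((X' ∩ X) − Z) and 5 ∈ ((W ∪ Y) − Z), so 5 ∈ ((X' ∩ X) − Z) ∪ ((W ∪ Y) − Z)
5 ∈ (X ∩ W) and 5 ∈ (((X' ∩ X) − Z) ∪ ((W ∪ Y) − Z)), so 5 ∈ (X ∩ W) ∩ (((X' ∩ X) − Z) ∪ ((W ∪ Y) − Z))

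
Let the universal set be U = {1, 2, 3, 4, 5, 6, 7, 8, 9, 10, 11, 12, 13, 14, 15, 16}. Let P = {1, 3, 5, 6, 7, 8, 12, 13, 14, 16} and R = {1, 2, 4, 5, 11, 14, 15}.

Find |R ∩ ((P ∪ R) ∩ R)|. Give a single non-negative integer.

7

P ∪ R = {1, 2, 3, 4, 5, 6, 7, 8, 11, 12, 13, 14, 15, 16}
(P ∪ R) ∩ R = {1, 2, 4, 5, 11, 14, 15}
R ∩ ((P ∪ R) ∩ R) = {1, 2, 4, 5, 11, 14, 15}
|R ∩ ((P ∪ R) ∩ R)| = 7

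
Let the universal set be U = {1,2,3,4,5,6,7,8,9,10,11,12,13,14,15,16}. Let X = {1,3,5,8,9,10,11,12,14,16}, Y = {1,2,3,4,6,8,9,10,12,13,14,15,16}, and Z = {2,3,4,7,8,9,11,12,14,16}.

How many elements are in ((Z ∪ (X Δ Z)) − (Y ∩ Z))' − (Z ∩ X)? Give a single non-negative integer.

5

X Δ Z = {1,2,4,5,7,10}
Z ∪ (X Δ Z) = {1,2,3,4,5,7,8,9,10,11,12,14,16}
Y ∩ Z = {2,3,4,8,9,12,14,16}
(Z ∪ (X Δ Z)) − (Y ∩ Z) = {1,5,7,10,11}
((Z ∪ (X Δ Z)) − (Y ∩ Z))' = {2,3,4,6,8,9,12,13,14,15,16}
Z ∩ X = {3,8,9,11,12,14,16}
((Z ∪ (X Δ Z)) − (Y ∩ Z))' − (Z ∩ X) = {2,4,6,13,15}
|((Z ∪ (X Δ Z)) − (Y ∩ Z))' − (Z ∩ X)| = 5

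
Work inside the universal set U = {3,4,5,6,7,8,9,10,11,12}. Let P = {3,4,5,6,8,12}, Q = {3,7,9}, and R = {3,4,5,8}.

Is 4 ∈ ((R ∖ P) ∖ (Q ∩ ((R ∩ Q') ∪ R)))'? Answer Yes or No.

Yes

4 ∈ R and 4 ∈ P, so 4 ∉ R ∖ P
4 ∉ Q, so 4 ∈ Q'
4 ∈ R and 4 ∈ Q', so 4 ∈ R ∩ Q'
4 ∈ (R ∩ Q') and 4 ∈ R, so 4 ∈ (R ∩ Q') ∪ R
4 ∉ Q and 4 ∈ ((R ∩ Q') ∪ R), so 4 ∉ Q ∩ ((R ∩ Q') ∪ R)
4 ∉ (R ∖ P) and 4 ∉ (Q ∩ ((R ∩ Q') ∪ R)), so 4 ∉ (R ∖ P) ∖ (Q ∩ ((R ∩ Q') ∪ R))
4 ∈ ((R ∖ P) ∖ (Q ∩ ((R ∩ Q') ∪ R)))' since 4 ∉ ((R ∖ P) ∖ (Q ∩ ((R ∩ Q') ∪ R)))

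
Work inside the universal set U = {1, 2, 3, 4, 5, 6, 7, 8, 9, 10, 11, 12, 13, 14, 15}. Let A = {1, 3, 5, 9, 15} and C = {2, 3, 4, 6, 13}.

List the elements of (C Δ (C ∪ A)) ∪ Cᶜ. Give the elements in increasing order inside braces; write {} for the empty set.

C ∪ A = {1, 2, 3, 4, 5, 6, 9, 13, 15}
C Δ (C ∪ A) = {1, 5, 9, 15}
Cᶜ = {1, 5, 7, 8, 9, 10, 11, 12, 14, 15}
(C Δ (C ∪ A)) ∪ Cᶜ = {1, 5, 7, 8, 9, 10, 11, 12, 14, 15}

{1, 5, 7, 8, 9, 10, 11, 12, 14, 15}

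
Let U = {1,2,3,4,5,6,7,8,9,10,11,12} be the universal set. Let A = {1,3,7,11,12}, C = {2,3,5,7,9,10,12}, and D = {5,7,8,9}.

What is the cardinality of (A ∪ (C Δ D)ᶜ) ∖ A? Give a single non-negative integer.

4

C Δ D = {2,3,8,10,12}
(C Δ D)ᶜ = {1,4,5,6,7,9,11}
A ∪ (C Δ D)ᶜ = {1,3,4,5,6,7,9,11,12}
(A ∪ (C Δ D)ᶜ) ∖ A = {4,5,6,9}
|(A ∪ (C Δ D)ᶜ) ∖ A| = 4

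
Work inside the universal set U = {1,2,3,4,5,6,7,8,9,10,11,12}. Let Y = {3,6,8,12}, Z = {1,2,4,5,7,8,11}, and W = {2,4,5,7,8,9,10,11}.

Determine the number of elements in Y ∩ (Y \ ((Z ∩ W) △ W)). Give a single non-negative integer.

4

Z ∩ W = {2,4,5,7,8,11}
(Z ∩ W) △ W = {9,10}
Y \ ((Z ∩ W) △ W) = {3,6,8,12}
Y ∩ (Y \ ((Z ∩ W) △ W)) = {3,6,8,12}
|Y ∩ (Y \ ((Z ∩ W) △ W))| = 4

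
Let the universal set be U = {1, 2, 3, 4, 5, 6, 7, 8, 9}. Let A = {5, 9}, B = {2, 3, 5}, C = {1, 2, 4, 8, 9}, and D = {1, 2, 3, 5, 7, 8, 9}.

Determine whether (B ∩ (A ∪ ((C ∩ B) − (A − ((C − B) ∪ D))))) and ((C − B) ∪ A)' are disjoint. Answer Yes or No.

C ∩ B = {2}
C − B = {1, 4, 8, 9}
(C − B) ∪ D = {1, 2, 3, 4, 5, 7, 8, 9}
A − ((C − B) ∪ D) = {}
(C ∩ B) − (A − ((C − B) ∪ D)) = {2}
A ∪ ((C ∩ B) − (A − ((C − B) ∪ D))) = {2, 5, 9}
B ∩ (A ∪ ((C ∩ B) − (A − ((C − B) ∪ D)))) = {2, 5}
(C − B) ∪ A = {1, 4, 5, 8, 9}
((C − B) ∪ A)' = {2, 3, 6, 7}
2 lies in both, so they are not disjoint.

No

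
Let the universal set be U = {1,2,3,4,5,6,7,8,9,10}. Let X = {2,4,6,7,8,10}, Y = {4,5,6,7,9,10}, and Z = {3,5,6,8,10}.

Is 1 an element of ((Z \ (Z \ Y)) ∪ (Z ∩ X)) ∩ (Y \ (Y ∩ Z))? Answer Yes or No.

No

1 ∉ Z and 1 ∉ Y, so 1 ∉ Z \ Y
1 ∉ Z and 1 ∉ (Z \ Y), so 1 ∉ Z \ (Z \ Y)
1 ∉ Z and 1 ∉ X, so 1 ∉ Z ∩ X
1 ∉ (Z \ (Z \ Y)) and 1 ∉ (Z ∩ X), so 1 ∉ (Z \ (Z \ Y)) ∪ (Z ∩ X)
1 ∉ Y and 1 ∉ Z, so 1 ∉ Y ∩ Z
1 ∉ Y and 1 ∉ (Y ∩ Z), so 1 ∉ Y \ (Y ∩ Z)
1 ∉ ((Z \ (Z \ Y)) ∪ (Z ∩ X)) and 1 ∉ (Y \ (Y ∩ Z)), so 1 ∉ ((Z \ (Z \ Y)) ∪ (Z ∩ X)) ∩ (Y \ (Y ∩ Z))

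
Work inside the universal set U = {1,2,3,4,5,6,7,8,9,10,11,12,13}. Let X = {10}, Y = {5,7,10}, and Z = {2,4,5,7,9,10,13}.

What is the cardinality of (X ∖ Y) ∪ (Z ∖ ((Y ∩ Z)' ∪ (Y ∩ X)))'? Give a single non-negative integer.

X ∖ Y = {}
Y ∩ Z = {5,7,10}
(Y ∩ Z)' = {1,2,3,4,6,8,9,11,12,13}
Y ∩ X = {10}
(Y ∩ Z)' ∪ (Y ∩ X) = {1,2,3,4,6,8,9,10,11,12,13}
Z ∖ ((Y ∩ Z)' ∪ (Y ∩ X)) = {5,7}
(Z ∖ ((Y ∩ Z)' ∪ (Y ∩ X)))' = {1,2,3,4,6,8,9,10,11,12,13}
(X ∖ Y) ∪ (Z ∖ ((Y ∩ Z)' ∪ (Y ∩ X)))' = {1,2,3,4,6,8,9,10,11,12,13}
|(X ∖ Y) ∪ (Z ∖ ((Y ∩ Z)' ∪ (Y ∩ X)))'| = 11

11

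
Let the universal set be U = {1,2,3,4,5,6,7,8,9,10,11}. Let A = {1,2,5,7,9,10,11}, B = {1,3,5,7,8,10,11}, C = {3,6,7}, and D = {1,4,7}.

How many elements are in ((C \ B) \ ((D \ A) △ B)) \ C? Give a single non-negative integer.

0

C \ B = {6}
D \ A = {4}
(D \ A) △ B = {1,3,4,5,7,8,10,11}
(C \ B) \ ((D \ A) △ B) = {6}
((C \ B) \ ((D \ A) △ B)) \ C = {}
|((C \ B) \ ((D \ A) △ B)) \ C| = 0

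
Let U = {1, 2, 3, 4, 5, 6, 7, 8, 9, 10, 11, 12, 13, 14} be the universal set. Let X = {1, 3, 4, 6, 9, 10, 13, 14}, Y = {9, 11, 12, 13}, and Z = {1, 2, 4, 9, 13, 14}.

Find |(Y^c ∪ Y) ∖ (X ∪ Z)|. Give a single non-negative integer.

5

Y^c = {1, 2, 3, 4, 5, 6, 7, 8, 10, 14}
Y^c ∪ Y = {1, 2, 3, 4, 5, 6, 7, 8, 9, 10, 11, 12, 13, 14}
X ∪ Z = {1, 2, 3, 4, 6, 9, 10, 13, 14}
(Y^c ∪ Y) ∖ (X ∪ Z) = {5, 7, 8, 11, 12}
|(Y^c ∪ Y) ∖ (X ∪ Z)| = 5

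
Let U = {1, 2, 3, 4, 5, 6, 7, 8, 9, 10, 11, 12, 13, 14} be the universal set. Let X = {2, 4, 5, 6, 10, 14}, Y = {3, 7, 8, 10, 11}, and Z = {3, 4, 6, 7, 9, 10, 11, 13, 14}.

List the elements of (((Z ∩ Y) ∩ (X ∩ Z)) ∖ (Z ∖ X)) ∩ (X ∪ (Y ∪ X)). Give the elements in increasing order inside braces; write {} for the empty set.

Z ∩ Y = {3, 7, 10, 11}
X ∩ Z = {4, 6, 10, 14}
(Z ∩ Y) ∩ (X ∩ Z) = {10}
Z ∖ X = {3, 7, 9, 11, 13}
((Z ∩ Y) ∩ (X ∩ Z)) ∖ (Z ∖ X) = {10}
Y ∪ X = {2, 3, 4, 5, 6, 7, 8, 10, 11, 14}
X ∪ (Y ∪ X) = {2, 3, 4, 5, 6, 7, 8, 10, 11, 14}
(((Z ∩ Y) ∩ (X ∩ Z)) ∖ (Z ∖ X)) ∩ (X ∪ (Y ∪ X)) = {10}

{10}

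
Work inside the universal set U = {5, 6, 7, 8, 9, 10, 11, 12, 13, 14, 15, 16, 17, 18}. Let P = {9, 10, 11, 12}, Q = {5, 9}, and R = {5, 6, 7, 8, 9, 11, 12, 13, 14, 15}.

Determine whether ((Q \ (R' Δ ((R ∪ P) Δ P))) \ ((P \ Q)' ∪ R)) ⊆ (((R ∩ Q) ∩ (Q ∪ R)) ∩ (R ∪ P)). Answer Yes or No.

R' = {10, 16, 17, 18}
R ∪ P = {5, 6, 7, 8, 9, 10, 11, 12, 13, 14, 15}
(R ∪ P) Δ P = {5, 6, 7, 8, 13, 14, 15}
R' Δ ((R ∪ P) Δ P) = {5, 6, 7, 8, 10, 13, 14, 15, 16, 17, 18}
Q \ (R' Δ ((R ∪ P) Δ P)) = {9}
P \ Q = {10, 11, 12}
(P \ Q)' = {5, 6, 7, 8, 9, 13, 14, 15, 16, 17, 18}
(P \ Q)' ∪ R = {5, 6, 7, 8, 9, 11, 12, 13, 14, 15, 16, 17, 18}
(Q \ (R' Δ ((R ∪ P) Δ P))) \ ((P \ Q)' ∪ R) = {}
R ∩ Q = {5, 9}
Q ∪ R = {5, 6, 7, 8, 9, 11, 12, 13, 14, 15}
(R ∩ Q) ∩ (Q ∪ R) = {5, 9}
((R ∩ Q) ∩ (Q ∪ R)) ∩ (R ∪ P) = {5, 9}
Every element of {} is in {5, 9}, so (Q \ (R' Δ ((R ∪ P) Δ P))) \ ((P \ Q)' ∪ R) ⊆ ((R ∩ Q) ∩ (Q ∪ R)) ∩ (R ∪ P).

Yes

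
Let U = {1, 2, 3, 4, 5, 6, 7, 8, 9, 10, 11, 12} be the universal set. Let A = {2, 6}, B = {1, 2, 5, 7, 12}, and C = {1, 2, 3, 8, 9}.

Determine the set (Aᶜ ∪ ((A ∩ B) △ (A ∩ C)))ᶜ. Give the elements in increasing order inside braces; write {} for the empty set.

Aᶜ = {1, 3, 4, 5, 7, 8, 9, 10, 11, 12}
A ∩ B = {2}
A ∩ C = {2}
(A ∩ B) △ (A ∩ C) = {}
Aᶜ ∪ ((A ∩ B) △ (A ∩ C)) = {1, 3, 4, 5, 7, 8, 9, 10, 11, 12}
(Aᶜ ∪ ((A ∩ B) △ (A ∩ C)))ᶜ = {2, 6}

{2, 6}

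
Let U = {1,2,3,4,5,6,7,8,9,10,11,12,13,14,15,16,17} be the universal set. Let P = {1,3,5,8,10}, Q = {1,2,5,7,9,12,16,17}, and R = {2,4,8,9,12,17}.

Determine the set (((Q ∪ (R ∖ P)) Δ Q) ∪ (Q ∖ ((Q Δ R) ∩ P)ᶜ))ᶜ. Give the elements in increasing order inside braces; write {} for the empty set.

{2,3,6,7,8,9,10,11,12,13,14,15,16,17}

R ∖ P = {2,4,9,12,17}
Q ∪ (R ∖ P) = {1,2,4,5,7,9,12,16,17}
(Q ∪ (R ∖ P)) Δ Q = {4}
Q Δ R = {1,4,5,7,8,16}
(Q Δ R) ∩ P = {1,5,8}
((Q Δ R) ∩ P)ᶜ = {2,3,4,6,7,9,10,11,12,13,14,15,16,17}
Q ∖ ((Q Δ R) ∩ P)ᶜ = {1,5}
((Q ∪ (R ∖ P)) Δ Q) ∪ (Q ∖ ((Q Δ R) ∩ P)ᶜ) = {1,4,5}
(((Q ∪ (R ∖ P)) Δ Q) ∪ (Q ∖ ((Q Δ R) ∩ P)ᶜ))ᶜ = {2,3,6,7,8,9,10,11,12,13,14,15,16,17}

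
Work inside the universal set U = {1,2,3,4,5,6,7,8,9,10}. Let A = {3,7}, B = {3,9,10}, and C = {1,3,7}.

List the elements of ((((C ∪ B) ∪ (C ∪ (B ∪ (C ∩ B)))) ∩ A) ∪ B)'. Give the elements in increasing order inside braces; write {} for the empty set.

C ∪ B = {1,3,7,9,10}
C ∩ B = {3}
B ∪ (C ∩ B) = {3,9,10}
C ∪ (B ∪ (C ∩ B)) = {1,3,7,9,10}
(C ∪ B) ∪ (C ∪ (B ∪ (C ∩ B))) = {1,3,7,9,10}
((C ∪ B) ∪ (C ∪ (B ∪ (C ∩ B)))) ∩ A = {3,7}
(((C ∪ B) ∪ (C ∪ (B ∪ (C ∩ B)))) ∩ A) ∪ B = {3,7,9,10}
((((C ∪ B) ∪ (C ∪ (B ∪ (C ∩ B)))) ∩ A) ∪ B)' = {1,2,4,5,6,8}

{1,2,4,5,6,8}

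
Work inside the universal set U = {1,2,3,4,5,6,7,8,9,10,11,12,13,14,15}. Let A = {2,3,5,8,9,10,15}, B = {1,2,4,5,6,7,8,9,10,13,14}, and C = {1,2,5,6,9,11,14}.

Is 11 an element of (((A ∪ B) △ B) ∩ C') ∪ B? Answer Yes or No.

No

11 ∉ A and 11 ∉ B, so 11 ∉ A ∪ B
11 ∉ (A ∪ B) and 11 ∉ B, so 11 ∉ (A ∪ B) △ B
11 ∈ C, so 11 ∉ C'
11 ∉ ((A ∪ B) △ B) and 11 ∉ C', so 11 ∉ ((A ∪ B) △ B) ∩ C'
11 ∉ (((A ∪ B) △ B) ∩ C') and 11 ∉ B, so 11 ∉ (((A ∪ B) △ B) ∩ C') ∪ B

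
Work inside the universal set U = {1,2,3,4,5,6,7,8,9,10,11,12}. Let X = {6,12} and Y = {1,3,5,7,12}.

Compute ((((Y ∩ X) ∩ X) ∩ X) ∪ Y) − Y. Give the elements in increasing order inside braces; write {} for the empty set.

{}

Y ∩ X = {12}
(Y ∩ X) ∩ X = {12}
((Y ∩ X) ∩ X) ∩ X = {12}
(((Y ∩ X) ∩ X) ∩ X) ∪ Y = {1,3,5,7,12}
((((Y ∩ X) ∩ X) ∩ X) ∪ Y) − Y = {}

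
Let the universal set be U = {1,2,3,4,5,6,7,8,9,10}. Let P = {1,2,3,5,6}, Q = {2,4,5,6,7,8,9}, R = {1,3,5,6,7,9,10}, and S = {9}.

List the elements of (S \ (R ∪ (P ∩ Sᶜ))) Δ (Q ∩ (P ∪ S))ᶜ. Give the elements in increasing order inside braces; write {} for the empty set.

Sᶜ = {1,2,3,4,5,6,7,8,10}
P ∩ Sᶜ = {1,2,3,5,6}
R ∪ (P ∩ Sᶜ) = {1,2,3,5,6,7,9,10}
S \ (R ∪ (P ∩ Sᶜ)) = {}
P ∪ S = {1,2,3,5,6,9}
Q ∩ (P ∪ S) = {2,5,6,9}
(Q ∩ (P ∪ S))ᶜ = {1,3,4,7,8,10}
(S \ (R ∪ (P ∩ Sᶜ))) Δ (Q ∩ (P ∪ S))ᶜ = {1,3,4,7,8,10}

{1,3,4,7,8,10}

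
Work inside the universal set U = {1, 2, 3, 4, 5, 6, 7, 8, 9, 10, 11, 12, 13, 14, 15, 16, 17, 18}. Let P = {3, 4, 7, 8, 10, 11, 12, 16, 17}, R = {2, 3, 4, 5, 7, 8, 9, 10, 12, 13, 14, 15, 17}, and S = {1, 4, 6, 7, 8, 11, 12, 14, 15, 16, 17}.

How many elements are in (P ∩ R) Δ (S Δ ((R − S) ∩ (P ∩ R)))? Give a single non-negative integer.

P ∩ R = {3, 4, 7, 8, 10, 12, 17}
R − S = {2, 3, 5, 9, 10, 13}
(R − S) ∩ (P ∩ R) = {3, 10}
S Δ ((R − S) ∩ (P ∩ R)) = {1, 3, 4, 6, 7, 8, 10, 11, 12, 14, 15, 16, 17}
(P ∩ R) Δ (S Δ ((R − S) ∩ (P ∩ R))) = {1, 6, 11, 14, 15, 16}
|(P ∩ R) Δ (S Δ ((R − S) ∩ (P ∩ R)))| = 6

6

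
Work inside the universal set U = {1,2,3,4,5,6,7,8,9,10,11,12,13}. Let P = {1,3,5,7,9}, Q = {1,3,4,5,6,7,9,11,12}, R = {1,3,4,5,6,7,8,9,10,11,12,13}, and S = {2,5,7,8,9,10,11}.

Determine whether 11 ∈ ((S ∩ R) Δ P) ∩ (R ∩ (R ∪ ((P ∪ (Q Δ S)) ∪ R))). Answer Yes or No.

11 ∈ S and 11 ∈ R, so 11 ∈ S ∩ R
11 ∈ (S ∩ R) and 11 ∉ P, so 11 ∈ (S ∩ R) Δ P
11 ∈ Q and 11 ∈ S, so 11 ∉ Q Δ S
11 ∉ P and 11 ∉ (Q Δ S), so 11 ∉ P ∪ (Q Δ S)
11 ∉ (P ∪ (Q Δ S)) and 11 ∈ R, so 11 ∈ (P ∪ (Q Δ S)) ∪ R
11 ∈ R and 11 ∈ ((P ∪ (Q Δ S)) ∪ R), so 11 ∈ R ∪ ((P ∪ (Q Δ S)) ∪ R)
11 ∈ R and 11 ∈ (R ∪ ((P ∪ (Q Δ S)) ∪ R)), so 11 ∈ R ∩ (R ∪ ((P ∪ (Q Δ S)) ∪ R))
11 ∈ ((S ∩ R) Δ P) and 11 ∈ (R ∩ (R ∪ ((P ∪ (Q Δ S)) ∪ R))), so 11 ∈ ((S ∩ R) Δ P) ∩ (R ∩ (R ∪ ((P ∪ (Q Δ S)) ∪ R)))

Yes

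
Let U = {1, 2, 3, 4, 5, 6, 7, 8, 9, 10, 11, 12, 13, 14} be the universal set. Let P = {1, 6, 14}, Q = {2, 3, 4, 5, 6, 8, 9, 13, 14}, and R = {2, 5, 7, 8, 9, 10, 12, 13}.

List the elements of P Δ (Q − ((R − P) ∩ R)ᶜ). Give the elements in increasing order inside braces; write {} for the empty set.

R − P = {2, 5, 7, 8, 9, 10, 12, 13}
(R − P) ∩ R = {2, 5, 7, 8, 9, 10, 12, 13}
((R − P) ∩ R)ᶜ = {1, 3, 4, 6, 11, 14}
Q − ((R − P) ∩ R)ᶜ = {2, 5, 8, 9, 13}
P Δ (Q − ((R − P) ∩ R)ᶜ) = {1, 2, 5, 6, 8, 9, 13, 14}

{1, 2, 5, 6, 8, 9, 13, 14}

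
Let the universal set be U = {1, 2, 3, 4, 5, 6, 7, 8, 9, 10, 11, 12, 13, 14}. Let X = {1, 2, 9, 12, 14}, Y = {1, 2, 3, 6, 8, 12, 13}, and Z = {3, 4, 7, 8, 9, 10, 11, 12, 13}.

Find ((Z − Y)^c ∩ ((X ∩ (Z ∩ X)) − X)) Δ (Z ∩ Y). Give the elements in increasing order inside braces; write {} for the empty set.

Z − Y = {4, 7, 9, 10, 11}
(Z − Y)^c = {1, 2, 3, 5, 6, 8, 12, 13, 14}
Z ∩ X = {9, 12}
X ∩ (Z ∩ X) = {9, 12}
(X ∩ (Z ∩ X)) − X = {}
(Z − Y)^c ∩ ((X ∩ (Z ∩ X)) − X) = {}
Z ∩ Y = {3, 8, 12, 13}
((Z − Y)^c ∩ ((X ∩ (Z ∩ X)) − X)) Δ (Z ∩ Y) = {3, 8, 12, 13}

{3, 8, 12, 13}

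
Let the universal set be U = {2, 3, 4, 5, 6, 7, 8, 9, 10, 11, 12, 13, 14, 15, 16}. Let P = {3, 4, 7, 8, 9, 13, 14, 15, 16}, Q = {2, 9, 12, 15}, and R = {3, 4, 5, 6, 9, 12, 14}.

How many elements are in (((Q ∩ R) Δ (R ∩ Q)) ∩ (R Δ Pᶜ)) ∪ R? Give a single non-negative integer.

Q ∩ R = {9, 12}
R ∩ Q = {9, 12}
(Q ∩ R) Δ (R ∩ Q) = {}
Pᶜ = {2, 5, 6, 10, 11, 12}
R Δ Pᶜ = {2, 3, 4, 9, 10, 11, 14}
((Q ∩ R) Δ (R ∩ Q)) ∩ (R Δ Pᶜ) = {}
(((Q ∩ R) Δ (R ∩ Q)) ∩ (R Δ Pᶜ)) ∪ R = {3, 4, 5, 6, 9, 12, 14}
|(((Q ∩ R) Δ (R ∩ Q)) ∩ (R Δ Pᶜ)) ∪ R| = 7

7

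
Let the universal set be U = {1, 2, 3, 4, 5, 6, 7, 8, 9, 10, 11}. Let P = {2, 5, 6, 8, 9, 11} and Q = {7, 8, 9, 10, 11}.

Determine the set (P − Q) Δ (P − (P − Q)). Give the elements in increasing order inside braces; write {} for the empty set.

P − Q = {2, 5, 6}
P − (P − Q) = {8, 9, 11}
(P − Q) Δ (P − (P − Q)) = {2, 5, 6, 8, 9, 11}

{2, 5, 6, 8, 9, 11}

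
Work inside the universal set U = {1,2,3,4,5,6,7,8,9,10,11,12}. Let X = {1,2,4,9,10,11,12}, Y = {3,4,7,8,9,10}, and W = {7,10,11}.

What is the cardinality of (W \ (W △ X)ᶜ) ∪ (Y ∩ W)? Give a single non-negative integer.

W △ X = {1,2,4,7,9,12}
(W △ X)ᶜ = {3,5,6,8,10,11}
W \ (W △ X)ᶜ = {7}
Y ∩ W = {7,10}
(W \ (W △ X)ᶜ) ∪ (Y ∩ W) = {7,10}
|(W \ (W △ X)ᶜ) ∪ (Y ∩ W)| = 2

2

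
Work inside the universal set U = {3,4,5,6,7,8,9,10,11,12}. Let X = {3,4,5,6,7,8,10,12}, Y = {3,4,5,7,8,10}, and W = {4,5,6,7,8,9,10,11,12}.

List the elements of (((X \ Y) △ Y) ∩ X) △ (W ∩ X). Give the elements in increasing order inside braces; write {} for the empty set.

{3}

X \ Y = {6,12}
(X \ Y) △ Y = {3,4,5,6,7,8,10,12}
((X \ Y) △ Y) ∩ X = {3,4,5,6,7,8,10,12}
W ∩ X = {4,5,6,7,8,10,12}
(((X \ Y) △ Y) ∩ X) △ (W ∩ X) = {3}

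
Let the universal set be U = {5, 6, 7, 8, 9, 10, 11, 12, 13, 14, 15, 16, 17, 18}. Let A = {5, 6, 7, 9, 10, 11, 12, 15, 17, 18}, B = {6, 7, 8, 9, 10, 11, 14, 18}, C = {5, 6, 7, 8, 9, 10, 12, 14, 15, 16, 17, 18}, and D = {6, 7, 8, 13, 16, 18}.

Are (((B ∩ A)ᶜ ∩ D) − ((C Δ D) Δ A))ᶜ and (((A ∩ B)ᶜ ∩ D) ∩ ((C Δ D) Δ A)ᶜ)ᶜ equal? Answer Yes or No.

Yes

B ∩ A = {6, 7, 9, 10, 11, 18}
(B ∩ A)ᶜ = {5, 8, 12, 13, 14, 15, 16, 17}
(B ∩ A)ᶜ ∩ D = {8, 13, 16}
C Δ D = {5, 9, 10, 12, 13, 14, 15, 17}
(C Δ D) Δ A = {6, 7, 11, 13, 14, 18}
((B ∩ A)ᶜ ∩ D) − ((C Δ D) Δ A) = {8, 16}
(((B ∩ A)ᶜ ∩ D) − ((C Δ D) Δ A))ᶜ = {5, 6, 7, 9, 10, 11, 12, 13, 14, 15, 17, 18}
A ∩ B = {6, 7, 9, 10, 11, 18}
(A ∩ B)ᶜ = {5, 8, 12, 13, 14, 15, 16, 17}
(A ∩ B)ᶜ ∩ D = {8, 13, 16}
((C Δ D) Δ A)ᶜ = {5, 8, 9, 10, 12, 15, 16, 17}
((A ∩ B)ᶜ ∩ D) ∩ ((C Δ D) Δ A)ᶜ = {8, 16}
(((A ∩ B)ᶜ ∩ D) ∩ ((C Δ D) Δ A)ᶜ)ᶜ = {5, 6, 7, 9, 10, 11, 12, 13, 14, 15, 17, 18}
Both equal {5, 6, 7, 9, 10, 11, 12, 13, 14, 15, 17, 18}, so (((B ∩ A)ᶜ ∩ D) − ((C Δ D) Δ A))ᶜ = (((A ∩ B)ᶜ ∩ D) ∩ ((C Δ D) Δ A)ᶜ)ᶜ.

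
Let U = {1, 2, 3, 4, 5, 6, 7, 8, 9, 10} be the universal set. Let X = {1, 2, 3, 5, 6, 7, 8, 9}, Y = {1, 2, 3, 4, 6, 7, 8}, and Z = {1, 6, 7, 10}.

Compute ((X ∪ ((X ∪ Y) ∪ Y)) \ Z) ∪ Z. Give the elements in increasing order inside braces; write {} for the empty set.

X ∪ Y = {1, 2, 3, 4, 5, 6, 7, 8, 9}
(X ∪ Y) ∪ Y = {1, 2, 3, 4, 5, 6, 7, 8, 9}
X ∪ ((X ∪ Y) ∪ Y) = {1, 2, 3, 4, 5, 6, 7, 8, 9}
(X ∪ ((X ∪ Y) ∪ Y)) \ Z = {2, 3, 4, 5, 8, 9}
((X ∪ ((X ∪ Y) ∪ Y)) \ Z) ∪ Z = {1, 2, 3, 4, 5, 6, 7, 8, 9, 10}

{1, 2, 3, 4, 5, 6, 7, 8, 9, 10}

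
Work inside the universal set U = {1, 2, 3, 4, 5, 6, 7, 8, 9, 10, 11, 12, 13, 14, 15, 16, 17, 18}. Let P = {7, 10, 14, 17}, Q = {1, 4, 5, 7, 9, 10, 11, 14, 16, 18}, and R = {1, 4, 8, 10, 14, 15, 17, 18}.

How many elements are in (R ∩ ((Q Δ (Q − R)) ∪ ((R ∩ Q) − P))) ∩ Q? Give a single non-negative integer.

5

Q − R = {5, 7, 9, 11, 16}
Q Δ (Q − R) = {1, 4, 10, 14, 18}
R ∩ Q = {1, 4, 10, 14, 18}
(R ∩ Q) − P = {1, 4, 18}
(Q Δ (Q − R)) ∪ ((R ∩ Q) − P) = {1, 4, 10, 14, 18}
R ∩ ((Q Δ (Q − R)) ∪ ((R ∩ Q) − P)) = {1, 4, 10, 14, 18}
(R ∩ ((Q Δ (Q − R)) ∪ ((R ∩ Q) − P))) ∩ Q = {1, 4, 10, 14, 18}
|(R ∩ ((Q Δ (Q − R)) ∪ ((R ∩ Q) − P))) ∩ Q| = 5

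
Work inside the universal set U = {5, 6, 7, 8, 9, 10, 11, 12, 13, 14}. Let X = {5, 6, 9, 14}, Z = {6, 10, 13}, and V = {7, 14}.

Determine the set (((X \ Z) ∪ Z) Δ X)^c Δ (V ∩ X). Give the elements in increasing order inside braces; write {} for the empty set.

{5, 6, 7, 8, 9, 11, 12}

X \ Z = {5, 9, 14}
(X \ Z) ∪ Z = {5, 6, 9, 10, 13, 14}
((X \ Z) ∪ Z) Δ X = {10, 13}
(((X \ Z) ∪ Z) Δ X)^c = {5, 6, 7, 8, 9, 11, 12, 14}
V ∩ X = {14}
(((X \ Z) ∪ Z) Δ X)^c Δ (V ∩ X) = {5, 6, 7, 8, 9, 11, 12}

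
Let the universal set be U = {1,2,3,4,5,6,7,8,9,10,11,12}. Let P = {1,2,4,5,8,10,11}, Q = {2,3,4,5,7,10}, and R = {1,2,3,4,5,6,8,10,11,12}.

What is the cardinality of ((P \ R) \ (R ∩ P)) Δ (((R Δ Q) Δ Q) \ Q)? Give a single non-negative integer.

5

P \ R = {}
R ∩ P = {1,2,4,5,8,10,11}
(P \ R) \ (R ∩ P) = {}
R Δ Q = {1,6,7,8,11,12}
(R Δ Q) Δ Q = {1,2,3,4,5,6,8,10,11,12}
((R Δ Q) Δ Q) \ Q = {1,6,8,11,12}
((P \ R) \ (R ∩ P)) Δ (((R Δ Q) Δ Q) \ Q) = {1,6,8,11,12}
|((P \ R) \ (R ∩ P)) Δ (((R Δ Q) Δ Q) \ Q)| = 5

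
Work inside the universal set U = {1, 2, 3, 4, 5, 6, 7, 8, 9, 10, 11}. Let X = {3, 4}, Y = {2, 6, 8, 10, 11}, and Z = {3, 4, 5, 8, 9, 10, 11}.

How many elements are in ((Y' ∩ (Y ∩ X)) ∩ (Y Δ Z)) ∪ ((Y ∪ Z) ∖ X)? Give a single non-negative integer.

Y' = {1, 3, 4, 5, 7, 9}
Y ∩ X = {}
Y' ∩ (Y ∩ X) = {}
Y Δ Z = {2, 3, 4, 5, 6, 9}
(Y' ∩ (Y ∩ X)) ∩ (Y Δ Z) = {}
Y ∪ Z = {2, 3, 4, 5, 6, 8, 9, 10, 11}
(Y ∪ Z) ∖ X = {2, 5, 6, 8, 9, 10, 11}
((Y' ∩ (Y ∩ X)) ∩ (Y Δ Z)) ∪ ((Y ∪ Z) ∖ X) = {2, 5, 6, 8, 9, 10, 11}
|((Y' ∩ (Y ∩ X)) ∩ (Y Δ Z)) ∪ ((Y ∪ Z) ∖ X)| = 7

7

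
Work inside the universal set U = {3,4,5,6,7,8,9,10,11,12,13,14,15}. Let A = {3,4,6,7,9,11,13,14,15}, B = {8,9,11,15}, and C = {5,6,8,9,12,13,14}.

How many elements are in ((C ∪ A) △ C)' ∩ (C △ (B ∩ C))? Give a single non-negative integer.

5

C ∪ A = {3,4,5,6,7,8,9,11,12,13,14,15}
(C ∪ A) △ C = {3,4,7,11,15}
((C ∪ A) △ C)' = {5,6,8,9,10,12,13,14}
B ∩ C = {8,9}
C △ (B ∩ C) = {5,6,12,13,14}
((C ∪ A) △ C)' ∩ (C △ (B ∩ C)) = {5,6,12,13,14}
|((C ∪ A) △ C)' ∩ (C △ (B ∩ C))| = 5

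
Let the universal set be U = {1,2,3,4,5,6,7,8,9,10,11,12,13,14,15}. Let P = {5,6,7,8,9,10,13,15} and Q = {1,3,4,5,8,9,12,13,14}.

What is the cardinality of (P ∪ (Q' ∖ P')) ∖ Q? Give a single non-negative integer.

4

Q' = {2,6,7,10,11,15}
P' = {1,2,3,4,11,12,14}
Q' ∖ P' = {6,7,10,15}
P ∪ (Q' ∖ P') = {5,6,7,8,9,10,13,15}
(P ∪ (Q' ∖ P')) ∖ Q = {6,7,10,15}
|(P ∪ (Q' ∖ P')) ∖ Q| = 4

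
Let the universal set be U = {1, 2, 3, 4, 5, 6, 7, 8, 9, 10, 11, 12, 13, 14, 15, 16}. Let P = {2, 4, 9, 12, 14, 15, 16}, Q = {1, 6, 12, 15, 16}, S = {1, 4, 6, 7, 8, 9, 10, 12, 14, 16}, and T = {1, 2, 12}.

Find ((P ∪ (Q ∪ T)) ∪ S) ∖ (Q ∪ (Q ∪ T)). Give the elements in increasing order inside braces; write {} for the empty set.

{4, 7, 8, 9, 10, 14}

Q ∪ T = {1, 2, 6, 12, 15, 16}
P ∪ (Q ∪ T) = {1, 2, 4, 6, 9, 12, 14, 15, 16}
(P ∪ (Q ∪ T)) ∪ S = {1, 2, 4, 6, 7, 8, 9, 10, 12, 14, 15, 16}
Q ∪ (Q ∪ T) = {1, 2, 6, 12, 15, 16}
((P ∪ (Q ∪ T)) ∪ S) ∖ (Q ∪ (Q ∪ T)) = {4, 7, 8, 9, 10, 14}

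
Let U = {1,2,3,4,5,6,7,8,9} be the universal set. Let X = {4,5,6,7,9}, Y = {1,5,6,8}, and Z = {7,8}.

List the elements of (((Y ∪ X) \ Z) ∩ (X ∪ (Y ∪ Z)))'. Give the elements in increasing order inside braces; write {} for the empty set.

{2,3,7,8}

Y ∪ X = {1,4,5,6,7,8,9}
(Y ∪ X) \ Z = {1,4,5,6,9}
Y ∪ Z = {1,5,6,7,8}
X ∪ (Y ∪ Z) = {1,4,5,6,7,8,9}
((Y ∪ X) \ Z) ∩ (X ∪ (Y ∪ Z)) = {1,4,5,6,9}
(((Y ∪ X) \ Z) ∩ (X ∪ (Y ∪ Z)))' = {2,3,7,8}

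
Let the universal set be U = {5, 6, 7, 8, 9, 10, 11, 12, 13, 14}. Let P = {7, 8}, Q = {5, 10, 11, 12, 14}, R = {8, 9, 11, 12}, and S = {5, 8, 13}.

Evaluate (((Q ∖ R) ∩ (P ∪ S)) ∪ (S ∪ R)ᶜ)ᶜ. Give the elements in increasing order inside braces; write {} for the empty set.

Q ∖ R = {5, 10, 14}
P ∪ S = {5, 7, 8, 13}
(Q ∖ R) ∩ (P ∪ S) = {5}
S ∪ R = {5, 8, 9, 11, 12, 13}
(S ∪ R)ᶜ = {6, 7, 10, 14}
((Q ∖ R) ∩ (P ∪ S)) ∪ (S ∪ R)ᶜ = {5, 6, 7, 10, 14}
(((Q ∖ R) ∩ (P ∪ S)) ∪ (S ∪ R)ᶜ)ᶜ = {8, 9, 11, 12, 13}

{8, 9, 11, 12, 13}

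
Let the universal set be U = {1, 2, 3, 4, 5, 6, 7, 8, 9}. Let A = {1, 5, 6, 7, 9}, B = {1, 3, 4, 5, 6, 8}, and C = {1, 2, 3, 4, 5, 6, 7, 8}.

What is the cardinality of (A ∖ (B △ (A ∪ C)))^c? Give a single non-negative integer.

6

A ∪ C = {1, 2, 3, 4, 5, 6, 7, 8, 9}
B △ (A ∪ C) = {2, 7, 9}
A ∖ (B △ (A ∪ C)) = {1, 5, 6}
(A ∖ (B △ (A ∪ C)))^c = {2, 3, 4, 7, 8, 9}
|(A ∖ (B △ (A ∪ C)))^c| = 6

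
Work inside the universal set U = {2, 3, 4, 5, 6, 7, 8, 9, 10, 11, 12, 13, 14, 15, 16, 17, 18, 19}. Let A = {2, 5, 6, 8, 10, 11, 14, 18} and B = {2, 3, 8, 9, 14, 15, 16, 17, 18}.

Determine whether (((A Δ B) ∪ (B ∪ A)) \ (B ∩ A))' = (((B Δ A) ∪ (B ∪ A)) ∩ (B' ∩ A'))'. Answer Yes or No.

No

A Δ B = {3, 5, 6, 9, 10, 11, 15, 16, 17}
B ∪ A = {2, 3, 5, 6, 8, 9, 10, 11, 14, 15, 16, 17, 18}
(A Δ B) ∪ (B ∪ A) = {2, 3, 5, 6, 8, 9, 10, 11, 14, 15, 16, 17, 18}
B ∩ A = {2, 8, 14, 18}
((A Δ B) ∪ (B ∪ A)) \ (B ∩ A) = {3, 5, 6, 9, 10, 11, 15, 16, 17}
(((A Δ B) ∪ (B ∪ A)) \ (B ∩ A))' = {2, 4, 7, 8, 12, 13, 14, 18, 19}
B Δ A = {3, 5, 6, 9, 10, 11, 15, 16, 17}
(B Δ A) ∪ (B ∪ A) = {2, 3, 5, 6, 8, 9, 10, 11, 14, 15, 16, 17, 18}
B' = {4, 5, 6, 7, 10, 11, 12, 13, 19}
A' = {3, 4, 7, 9, 12, 13, 15, 16, 17, 19}
B' ∩ A' = {4, 7, 12, 13, 19}
((B Δ A) ∪ (B ∪ A)) ∩ (B' ∩ A') = {}
(((B Δ A) ∪ (B ∪ A)) ∩ (B' ∩ A'))' = {2, 3, 4, 5, 6, 7, 8, 9, 10, 11, 12, 13, 14, 15, 16, 17, 18, 19}
3 ∈ (((B Δ A) ∪ (B ∪ A)) ∩ (B' ∩ A'))' but 3 ∉ (((A Δ B) ∪ (B ∪ A)) \ (B ∩ A))', so they differ.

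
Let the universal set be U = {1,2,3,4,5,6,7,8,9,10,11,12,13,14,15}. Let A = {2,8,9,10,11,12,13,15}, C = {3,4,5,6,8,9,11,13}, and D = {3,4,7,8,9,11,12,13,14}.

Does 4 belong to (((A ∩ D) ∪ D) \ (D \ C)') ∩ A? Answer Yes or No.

4 ∉ A and 4 ∈ D, so 4 ∉ A ∩ D
4 ∉ (A ∩ D) and 4 ∈ D, so 4 ∈ (A ∩ D) ∪ D
4 ∈ D and 4 ∈ C, so 4 ∉ D \ C
4 ∈ (D \ C)' since 4 ∉ (D \ C)
4 ∈ ((A ∩ D) ∪ D) and 4 ∈ (D \ C)', so 4 ∉ ((A ∩ D) ∪ D) \ (D \ C)'
4 ∉ (((A ∩ D) ∪ D) \ (D \ C)') and 4 ∉ A, so 4 ∉ (((A ∩ D) ∪ D) \ (D \ C)') ∩ A

No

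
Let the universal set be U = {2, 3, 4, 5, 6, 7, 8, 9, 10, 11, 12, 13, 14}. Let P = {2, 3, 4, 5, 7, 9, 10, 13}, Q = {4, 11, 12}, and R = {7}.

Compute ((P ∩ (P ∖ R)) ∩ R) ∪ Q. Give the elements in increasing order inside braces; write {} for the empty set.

{4, 11, 12}

P ∖ R = {2, 3, 4, 5, 9, 10, 13}
P ∩ (P ∖ R) = {2, 3, 4, 5, 9, 10, 13}
(P ∩ (P ∖ R)) ∩ R = {}
((P ∩ (P ∖ R)) ∩ R) ∪ Q = {4, 11, 12}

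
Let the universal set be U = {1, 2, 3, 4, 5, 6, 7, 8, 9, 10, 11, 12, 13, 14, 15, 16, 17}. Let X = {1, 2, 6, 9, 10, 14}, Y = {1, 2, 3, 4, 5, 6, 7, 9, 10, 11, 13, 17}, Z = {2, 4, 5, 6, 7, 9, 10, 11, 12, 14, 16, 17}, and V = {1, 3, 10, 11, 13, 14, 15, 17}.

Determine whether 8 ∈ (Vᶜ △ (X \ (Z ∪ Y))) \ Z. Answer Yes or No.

8 ∉ V, so 8 ∈ Vᶜ
8 ∉ Z and 8 ∉ Y, so 8 ∉ Z ∪ Y
8 ∉ X and 8 ∉ (Z ∪ Y), so 8 ∉ X \ (Z ∪ Y)
8 ∈ Vᶜ and 8 ∉ (X \ (Z ∪ Y)), so 8 ∈ Vᶜ △ (X \ (Z ∪ Y))
8 ∈ (Vᶜ △ (X \ (Z ∪ Y))) and 8 ∉ Z, so 8 ∈ (Vᶜ △ (X \ (Z ∪ Y))) \ Z

Yes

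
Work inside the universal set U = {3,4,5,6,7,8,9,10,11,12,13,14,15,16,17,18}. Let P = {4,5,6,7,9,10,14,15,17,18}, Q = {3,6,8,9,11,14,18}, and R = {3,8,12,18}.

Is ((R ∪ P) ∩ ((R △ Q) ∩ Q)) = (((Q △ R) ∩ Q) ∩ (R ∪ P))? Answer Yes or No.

R ∪ P = {3,4,5,6,7,8,9,10,12,14,15,17,18}
R △ Q = {6,9,11,12,14}
(R △ Q) ∩ Q = {6,9,11,14}
(R ∪ P) ∩ ((R △ Q) ∩ Q) = {6,9,14}
Q △ R = {6,9,11,12,14}
(Q △ R) ∩ Q = {6,9,11,14}
((Q △ R) ∩ Q) ∩ (R ∪ P) = {6,9,14}
Both equal {6,9,14}, so (R ∪ P) ∩ ((R △ Q) ∩ Q) = ((Q △ R) ∩ Q) ∩ (R ∪ P).

Yes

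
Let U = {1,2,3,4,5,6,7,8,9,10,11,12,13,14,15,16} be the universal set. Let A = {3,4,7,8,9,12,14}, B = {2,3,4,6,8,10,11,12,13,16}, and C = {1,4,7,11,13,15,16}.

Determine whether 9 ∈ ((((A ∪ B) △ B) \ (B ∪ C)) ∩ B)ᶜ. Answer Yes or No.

9 ∈ A and 9 ∉ B, so 9 ∈ A ∪ B
9 ∈ (A ∪ B) and 9 ∉ B, so 9 ∈ (A ∪ B) △ B
9 ∉ B and 9 ∉ C, so 9 ∉ B ∪ C
9 ∈ ((A ∪ B) △ B) and 9 ∉ (B ∪ C), so 9 ∈ ((A ∪ B) △ B) \ (B ∪ C)
9 ∈ (((A ∪ B) △ B) \ (B ∪ C)) and 9 ∉ B, so 9 ∉ (((A ∪ B) △ B) \ (B ∪ C)) ∩ B
9 ∈ ((((A ∪ B) △ B) \ (B ∪ C)) ∩ B)ᶜ since 9 ∉ ((((A ∪ B) △ B) \ (B ∪ C)) ∩ B)

Yes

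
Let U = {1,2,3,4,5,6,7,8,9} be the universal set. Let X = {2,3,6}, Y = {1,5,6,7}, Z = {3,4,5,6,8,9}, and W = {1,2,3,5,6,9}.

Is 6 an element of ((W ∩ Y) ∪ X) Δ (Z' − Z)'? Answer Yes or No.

No

6 ∈ W and 6 ∈ Y, so 6 ∈ W ∩ Y
6 ∈ (W ∩ Y) and 6 ∈ X, so 6 ∈ (W ∩ Y) ∪ X
6 ∈ Z, so 6 ∉ Z'
6 ∉ Z' and 6 ∈ Z, so 6 ∉ Z' − Z
6 ∈ (Z' − Z)' since 6 ∉ (Z' − Z)
6 ∈ ((W ∩ Y) ∪ X) and 6 ∈ (Z' − Z)', so 6 ∉ ((W ∩ Y) ∪ X) Δ (Z' − Z)'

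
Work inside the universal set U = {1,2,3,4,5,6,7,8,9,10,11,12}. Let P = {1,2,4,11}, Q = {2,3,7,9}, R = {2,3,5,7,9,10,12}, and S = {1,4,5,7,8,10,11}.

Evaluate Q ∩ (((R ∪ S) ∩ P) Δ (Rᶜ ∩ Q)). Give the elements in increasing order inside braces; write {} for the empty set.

{2}

R ∪ S = {1,2,3,4,5,7,8,9,10,11,12}
(R ∪ S) ∩ P = {1,2,4,11}
Rᶜ = {1,4,6,8,11}
Rᶜ ∩ Q = {}
((R ∪ S) ∩ P) Δ (Rᶜ ∩ Q) = {1,2,4,11}
Q ∩ (((R ∪ S) ∩ P) Δ (Rᶜ ∩ Q)) = {2}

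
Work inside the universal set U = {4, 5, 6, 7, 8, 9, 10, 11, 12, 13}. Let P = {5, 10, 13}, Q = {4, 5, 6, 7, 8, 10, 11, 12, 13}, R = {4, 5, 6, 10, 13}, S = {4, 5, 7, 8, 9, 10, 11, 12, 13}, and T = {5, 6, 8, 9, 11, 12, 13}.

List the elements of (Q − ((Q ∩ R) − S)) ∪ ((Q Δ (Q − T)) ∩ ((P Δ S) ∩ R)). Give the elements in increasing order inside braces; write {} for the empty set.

{4, 5, 7, 8, 10, 11, 12, 13}

Q ∩ R = {4, 5, 6, 10, 13}
(Q ∩ R) − S = {6}
Q − ((Q ∩ R) − S) = {4, 5, 7, 8, 10, 11, 12, 13}
Q − T = {4, 7, 10}
Q Δ (Q − T) = {5, 6, 8, 11, 12, 13}
P Δ S = {4, 7, 8, 9, 11, 12}
(P Δ S) ∩ R = {4}
(Q Δ (Q − T)) ∩ ((P Δ S) ∩ R) = {}
(Q − ((Q ∩ R) − S)) ∪ ((Q Δ (Q − T)) ∩ ((P Δ S) ∩ R)) = {4, 5, 7, 8, 10, 11, 12, 13}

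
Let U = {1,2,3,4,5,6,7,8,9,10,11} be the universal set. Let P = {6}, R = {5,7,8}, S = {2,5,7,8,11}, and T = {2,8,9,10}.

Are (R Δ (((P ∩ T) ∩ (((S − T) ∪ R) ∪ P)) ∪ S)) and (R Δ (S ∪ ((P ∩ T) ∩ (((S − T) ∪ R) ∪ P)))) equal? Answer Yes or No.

P ∩ T = {}
S − T = {5,7,11}
(S − T) ∪ R = {5,7,8,11}
((S − T) ∪ R) ∪ P = {5,6,7,8,11}
(P ∩ T) ∩ (((S − T) ∪ R) ∪ P) = {}
((P ∩ T) ∩ (((S − T) ∪ R) ∪ P)) ∪ S = {2,5,7,8,11}
R Δ (((P ∩ T) ∩ (((S − T) ∪ R) ∪ P)) ∪ S) = {2,11}
S ∪ ((P ∩ T) ∩ (((S − T) ∪ R) ∪ P)) = {2,5,7,8,11}
R Δ (S ∪ ((P ∩ T) ∩ (((S − T) ∪ R) ∪ P))) = {2,11}
Both equal {2,11}, so R Δ (((P ∩ T) ∩ (((S − T) ∪ R) ∪ P)) ∪ S) = R Δ (S ∪ ((P ∩ T) ∩ (((S − T) ∪ R) ∪ P))).

Yes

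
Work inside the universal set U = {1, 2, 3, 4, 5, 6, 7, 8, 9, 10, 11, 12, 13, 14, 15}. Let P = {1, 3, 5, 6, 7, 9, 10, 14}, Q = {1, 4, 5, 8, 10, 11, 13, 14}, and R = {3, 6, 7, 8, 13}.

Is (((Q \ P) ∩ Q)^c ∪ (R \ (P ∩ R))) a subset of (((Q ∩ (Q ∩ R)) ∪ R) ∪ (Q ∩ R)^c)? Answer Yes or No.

Q \ P = {4, 8, 11, 13}
(Q \ P) ∩ Q = {4, 8, 11, 13}
((Q \ P) ∩ Q)^c = {1, 2, 3, 5, 6, 7, 9, 10, 12, 14, 15}
P ∩ R = {3, 6, 7}
R \ (P ∩ R) = {8, 13}
((Q \ P) ∩ Q)^c ∪ (R \ (P ∩ R)) = {1, 2, 3, 5, 6, 7, 8, 9, 10, 12, 13, 14, 15}
Q ∩ R = {8, 13}
Q ∩ (Q ∩ R) = {8, 13}
(Q ∩ (Q ∩ R)) ∪ R = {3, 6, 7, 8, 13}
(Q ∩ R)^c = {1, 2, 3, 4, 5, 6, 7, 9, 10, 11, 12, 14, 15}
((Q ∩ (Q ∩ R)) ∪ R) ∪ (Q ∩ R)^c = {1, 2, 3, 4, 5, 6, 7, 8, 9, 10, 11, 12, 13, 14, 15}
Every element of {1, 2, 3, 5, 6, 7, 8, 9, 10, 12, 13, 14, 15} is in {1, 2, 3, 4, 5, 6, 7, 8, 9, 10, 11, 12, 13, 14, 15}, so ((Q \ P) ∩ Q)^c ∪ (R \ (P ∩ R)) ⊆ ((Q ∩ (Q ∩ R)) ∪ R) ∪ (Q ∩ R)^c.

Yes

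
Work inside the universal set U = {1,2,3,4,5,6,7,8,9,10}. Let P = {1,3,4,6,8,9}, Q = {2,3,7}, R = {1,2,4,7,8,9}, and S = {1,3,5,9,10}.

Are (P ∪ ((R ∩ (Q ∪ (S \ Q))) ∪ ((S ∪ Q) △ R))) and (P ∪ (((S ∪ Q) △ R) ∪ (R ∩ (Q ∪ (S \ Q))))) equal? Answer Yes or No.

S \ Q = {1,5,9,10}
Q ∪ (S \ Q) = {1,2,3,5,7,9,10}
R ∩ (Q ∪ (S \ Q)) = {1,2,7,9}
S ∪ Q = {1,2,3,5,7,9,10}
(S ∪ Q) △ R = {3,4,5,8,10}
(R ∩ (Q ∪ (S \ Q))) ∪ ((S ∪ Q) △ R) = {1,2,3,4,5,7,8,9,10}
P ∪ ((R ∩ (Q ∪ (S \ Q))) ∪ ((S ∪ Q) △ R)) = {1,2,3,4,5,6,7,8,9,10}
((S ∪ Q) △ R) ∪ (R ∩ (Q ∪ (S \ Q))) = {1,2,3,4,5,7,8,9,10}
P ∪ (((S ∪ Q) △ R) ∪ (R ∩ (Q ∪ (S \ Q)))) = {1,2,3,4,5,6,7,8,9,10}
Both equal {1,2,3,4,5,6,7,8,9,10}, so P ∪ ((R ∩ (Q ∪ (S \ Q))) ∪ ((S ∪ Q) △ R)) = P ∪ (((S ∪ Q) △ R) ∪ (R ∩ (Q ∪ (S \ Q)))).

Yes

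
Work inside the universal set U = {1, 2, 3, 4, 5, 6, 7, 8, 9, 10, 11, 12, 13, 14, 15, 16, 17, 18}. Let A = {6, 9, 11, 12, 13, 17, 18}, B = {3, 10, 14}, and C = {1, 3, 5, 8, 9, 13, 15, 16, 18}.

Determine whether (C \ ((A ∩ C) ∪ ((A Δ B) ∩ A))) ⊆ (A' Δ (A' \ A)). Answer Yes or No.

No

A ∩ C = {9, 13, 18}
A Δ B = {3, 6, 9, 10, 11, 12, 13, 14, 17, 18}
(A Δ B) ∩ A = {6, 9, 11, 12, 13, 17, 18}
(A ∩ C) ∪ ((A Δ B) ∩ A) = {6, 9, 11, 12, 13, 17, 18}
C \ ((A ∩ C) ∪ ((A Δ B) ∩ A)) = {1, 3, 5, 8, 15, 16}
A' = {1, 2, 3, 4, 5, 7, 8, 10, 14, 15, 16}
A' \ A = {1, 2, 3, 4, 5, 7, 8, 10, 14, 15, 16}
A' Δ (A' \ A) = {}
1 ∈ C \ ((A ∩ C) ∪ ((A Δ B) ∩ A)) but 1 ∉ A' Δ (A' \ A), so the inclusion fails.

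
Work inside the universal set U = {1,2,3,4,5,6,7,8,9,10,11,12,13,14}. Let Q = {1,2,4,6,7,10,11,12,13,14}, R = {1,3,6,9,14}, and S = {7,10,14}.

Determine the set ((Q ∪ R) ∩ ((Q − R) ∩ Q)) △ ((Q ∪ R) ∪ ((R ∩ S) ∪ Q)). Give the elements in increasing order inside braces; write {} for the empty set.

{1,3,6,9,14}

Q ∪ R = {1,2,3,4,6,7,9,10,11,12,13,14}
Q − R = {2,4,7,10,11,12,13}
(Q − R) ∩ Q = {2,4,7,10,11,12,13}
(Q ∪ R) ∩ ((Q − R) ∩ Q) = {2,4,7,10,11,12,13}
R ∩ S = {14}
(R ∩ S) ∪ Q = {1,2,4,6,7,10,11,12,13,14}
(Q ∪ R) ∪ ((R ∩ S) ∪ Q) = {1,2,3,4,6,7,9,10,11,12,13,14}
((Q ∪ R) ∩ ((Q − R) ∩ Q)) △ ((Q ∪ R) ∪ ((R ∩ S) ∪ Q)) = {1,3,6,9,14}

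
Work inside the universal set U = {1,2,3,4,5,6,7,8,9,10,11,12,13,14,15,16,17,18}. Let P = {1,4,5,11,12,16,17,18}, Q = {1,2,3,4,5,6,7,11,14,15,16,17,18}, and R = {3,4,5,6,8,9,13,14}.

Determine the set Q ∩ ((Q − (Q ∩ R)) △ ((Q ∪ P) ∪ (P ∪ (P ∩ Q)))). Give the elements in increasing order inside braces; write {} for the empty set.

Q ∩ R = {3,4,5,6,14}
Q − (Q ∩ R) = {1,2,7,11,15,16,17,18}
Q ∪ P = {1,2,3,4,5,6,7,11,12,14,15,16,17,18}
P ∩ Q = {1,4,5,11,16,17,18}
P ∪ (P ∩ Q) = {1,4,5,11,12,16,17,18}
(Q ∪ P) ∪ (P ∪ (P ∩ Q)) = {1,2,3,4,5,6,7,11,12,14,15,16,17,18}
(Q − (Q ∩ R)) △ ((Q ∪ P) ∪ (P ∪ (P ∩ Q))) = {3,4,5,6,12,14}
Q ∩ ((Q − (Q ∩ R)) △ ((Q ∪ P) ∪ (P ∪ (P ∩ Q)))) = {3,4,5,6,14}

{3,4,5,6,14}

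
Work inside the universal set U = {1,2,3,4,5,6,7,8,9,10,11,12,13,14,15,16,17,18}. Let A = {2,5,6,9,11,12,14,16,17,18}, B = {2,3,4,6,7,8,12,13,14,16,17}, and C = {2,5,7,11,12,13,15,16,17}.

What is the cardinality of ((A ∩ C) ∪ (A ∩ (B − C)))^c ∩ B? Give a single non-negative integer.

A ∩ C = {2,5,11,12,16,17}
B − C = {3,4,6,8,14}
A ∩ (B − C) = {6,14}
(A ∩ C) ∪ (A ∩ (B − C)) = {2,5,6,11,12,14,16,17}
((A ∩ C) ∪ (A ∩ (B − C)))^c = {1,3,4,7,8,9,10,13,15,18}
((A ∩ C) ∪ (A ∩ (B − C)))^c ∩ B = {3,4,7,8,13}
|((A ∩ C) ∪ (A ∩ (B − C)))^c ∩ B| = 5

5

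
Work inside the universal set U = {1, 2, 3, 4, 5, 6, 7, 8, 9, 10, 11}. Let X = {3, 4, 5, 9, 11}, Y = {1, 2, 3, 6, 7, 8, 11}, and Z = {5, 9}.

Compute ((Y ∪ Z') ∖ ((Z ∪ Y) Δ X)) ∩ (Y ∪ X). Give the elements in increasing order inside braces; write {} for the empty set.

{3, 11}

Z' = {1, 2, 3, 4, 6, 7, 8, 10, 11}
Y ∪ Z' = {1, 2, 3, 4, 6, 7, 8, 10, 11}
Z ∪ Y = {1, 2, 3, 5, 6, 7, 8, 9, 11}
(Z ∪ Y) Δ X = {1, 2, 4, 6, 7, 8}
(Y ∪ Z') ∖ ((Z ∪ Y) Δ X) = {3, 10, 11}
Y ∪ X = {1, 2, 3, 4, 5, 6, 7, 8, 9, 11}
((Y ∪ Z') ∖ ((Z ∪ Y) Δ X)) ∩ (Y ∪ X) = {3, 11}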